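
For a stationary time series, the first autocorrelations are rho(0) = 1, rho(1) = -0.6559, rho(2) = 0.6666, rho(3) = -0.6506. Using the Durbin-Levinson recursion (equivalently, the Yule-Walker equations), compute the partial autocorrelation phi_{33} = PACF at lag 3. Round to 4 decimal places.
\phi_{33} = -0.2600

The PACF at lag k is phi_{kk}, the last component of the solution
to the Yule-Walker system G_k phi = r_k where
  (G_k)_{ij} = rho(|i - j|), (r_k)_i = rho(i), i,j = 1..k.
Equivalently, Durbin-Levinson gives phi_{kk} iteratively:
  phi_{11} = rho(1)
  phi_{kk} = [rho(k) - sum_{j=1..k-1} phi_{k-1,j} rho(k-j)]
            / [1 - sum_{j=1..k-1} phi_{k-1,j} rho(j)],
  phi_{k,j} = phi_{k-1,j} - phi_{kk} phi_{k-1,k-j},  j = 1..k-1.
Step k = 1:
  phi_11 = rho(1) = -0.6559.
Step k = 2:
  phi_22 = [rho(2) - phi_11 rho(1)] / [1 - phi_11 rho(1)] = [0.6666 - (-0.6559)(-0.6559)] / [1 - (-0.6559)(-0.6559)]
         = 0.23639519 / 0.56979519 = 0.414877.
  Update: phi_21 = phi_11 - phi_22 phi_11 = -0.6559 - (0.414877)(-0.6559) = -0.383782.
Step k = 3:
  phi_33 = [rho(3) - phi_21 rho(2) - phi_22 rho(1)] / [1 - phi_21 rho(1) - phi_22 rho(2)]
    numerator   = -0.6506 - (-0.383782)(0.6666) - (0.414877)(-0.6559) = -0.12265287
    denominator = 1 - (-0.383782)(-0.6559) - (0.414877)(0.6666) = 0.47172015
  phi_33 = -0.12265287 / 0.47172015 = -0.26.
Therefore phi_{33} = -0.2600.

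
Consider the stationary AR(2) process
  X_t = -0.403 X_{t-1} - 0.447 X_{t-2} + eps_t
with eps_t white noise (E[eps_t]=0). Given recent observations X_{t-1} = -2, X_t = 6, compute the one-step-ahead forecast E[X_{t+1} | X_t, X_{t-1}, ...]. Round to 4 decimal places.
E[X_{t+1} \mid \mathcal F_t] = -1.5240

For an AR(p) model X_t = c + sum_i phi_i X_{t-i} + eps_t, the
one-step-ahead conditional mean is
  E[X_{t+1} | X_t, ...] = c + sum_i phi_i X_{t+1-i}.
Substitute known values:
  E[X_{t+1} | ...] = (-0.403) * (6) + (-0.447) * (-2)
                   = -1.5240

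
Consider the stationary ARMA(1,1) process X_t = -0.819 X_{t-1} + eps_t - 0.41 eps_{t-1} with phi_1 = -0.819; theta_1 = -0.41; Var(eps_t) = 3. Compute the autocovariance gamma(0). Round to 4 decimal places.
\gamma(0) = 16.7630

Multiply the model equation by X_{t-k} and take expectations. With theta_0 = psi_0 = 1 and psi_j the MA(infinity) weights, this gives
  gamma(k) - sum_i phi_i gamma(k-i) = c_k,
  c_k = sigma^2 * sum_{j=k..q} theta_j psi_{j-k}   (c_k = 0 for k > q),
using gamma(-m) = gamma(m).
psi-weights needed (psi_j = theta_j + sum_i phi_i psi_{j-i}):
  psi_1 = theta_1 + phi_1 = -0.41 + (-0.819) = -1.229
Right-hand sides:
  c_0 = sigma^2 (1 + theta_1 psi_1) = 3 * (1 + (-0.41)(-1.229)) = 3 * 1.50389 = 4.51167
  c_1 = sigma^2 theta_1 = 3 * (-0.41) = -1.23
  c_2 = 0
Equations for k = 0 and k = 1 (AR order 1):
  gamma(0) = phi_1 gamma(1) + c_0
  gamma(1) = phi_1 gamma(0) + c_1
Substituting the second into the first: gamma(0) (1 - phi_1^2) = c_0 + phi_1 c_1, so
  gamma(0) = (c_0 + phi_1 c_1) / (1 - phi_1^2) = (4.51167 + (-0.819)(-1.23)) / (1 - (-0.819)^2) = 5.51904 / 0.329239 = 16.76302.
Therefore gamma(0) = 16.7630 (to 4 decimal places).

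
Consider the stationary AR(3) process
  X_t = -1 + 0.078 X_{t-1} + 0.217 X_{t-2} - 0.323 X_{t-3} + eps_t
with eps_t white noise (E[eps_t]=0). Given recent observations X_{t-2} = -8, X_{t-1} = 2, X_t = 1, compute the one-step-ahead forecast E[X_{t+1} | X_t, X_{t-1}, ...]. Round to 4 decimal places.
E[X_{t+1} \mid \mathcal F_t] = 2.0960

For an AR(p) model X_t = c + sum_i phi_i X_{t-i} + eps_t, the
one-step-ahead conditional mean is
  E[X_{t+1} | X_t, ...] = c + sum_i phi_i X_{t+1-i}.
Substitute known values:
  E[X_{t+1} | ...] = -1 + (0.078) * (1) + (0.217) * (2) + (-0.323) * (-8)
                   = 2.0960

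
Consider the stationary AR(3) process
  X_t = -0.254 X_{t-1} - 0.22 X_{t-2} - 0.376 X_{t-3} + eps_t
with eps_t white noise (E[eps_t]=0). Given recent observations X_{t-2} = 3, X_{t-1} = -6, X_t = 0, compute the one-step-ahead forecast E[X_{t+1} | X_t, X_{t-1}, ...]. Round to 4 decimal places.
E[X_{t+1} \mid \mathcal F_t] = 0.1920

For an AR(p) model X_t = c + sum_i phi_i X_{t-i} + eps_t, the
one-step-ahead conditional mean is
  E[X_{t+1} | X_t, ...] = c + sum_i phi_i X_{t+1-i}.
Substitute known values:
  E[X_{t+1} | ...] = (-0.254) * (0) + (-0.22) * (-6) + (-0.376) * (3)
                   = 0.1920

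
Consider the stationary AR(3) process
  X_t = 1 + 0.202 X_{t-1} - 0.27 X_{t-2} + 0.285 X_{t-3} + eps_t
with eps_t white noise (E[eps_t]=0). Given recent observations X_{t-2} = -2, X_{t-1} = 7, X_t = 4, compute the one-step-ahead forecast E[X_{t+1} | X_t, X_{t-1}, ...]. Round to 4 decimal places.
E[X_{t+1} \mid \mathcal F_t] = -0.6520

For an AR(p) model X_t = c + sum_i phi_i X_{t-i} + eps_t, the
one-step-ahead conditional mean is
  E[X_{t+1} | X_t, ...] = c + sum_i phi_i X_{t+1-i}.
Substitute known values:
  E[X_{t+1} | ...] = 1 + (0.202) * (4) + (-0.27) * (7) + (0.285) * (-2)
                   = -0.6520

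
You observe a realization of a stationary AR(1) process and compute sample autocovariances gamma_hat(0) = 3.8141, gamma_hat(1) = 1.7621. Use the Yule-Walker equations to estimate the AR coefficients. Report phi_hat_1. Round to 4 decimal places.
\hat\phi_{1} = 0.4620

The Yule-Walker equations for an AR(p) process read, in matrix form,
  Gamma_p phi = r_p,   with   (Gamma_p)_{ij} = gamma(|i - j|),
                       (r_p)_i = gamma(i),   i,j = 1..p.
Substitute the sample gammas (Toeplitz matrix and right-hand side of size 1):
  Gamma_p = [[3.8141]]
  r_p     = [1.7621]
With p = 1 this is the single equation gamma(0) phi_1 = gamma(1):
  phi_hat_1 = gamma(1) / gamma(0) = 1.7621 / 3.8141 = 0.4620.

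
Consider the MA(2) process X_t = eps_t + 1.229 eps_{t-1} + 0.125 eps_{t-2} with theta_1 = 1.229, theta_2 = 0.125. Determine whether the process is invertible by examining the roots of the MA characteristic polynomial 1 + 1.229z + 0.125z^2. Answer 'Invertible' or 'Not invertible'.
\text{Not invertible}

The MA(q) characteristic polynomial is P(z) = 1 + 1.229z + 0.125z^2.
Invertibility requires all roots to lie outside the unit circle, i.e. |z| > 1 for every root.
Set 1 + (1.229) z + (0.125) z^2 = 0, i.e. a z^2 + b z + c = 0 with a = 0.125, b = 1.229, c = 1.
Discriminant D = b^2 - 4ac = (1.229)^2 - 4*(0.125)*1 = 1.510441 - (0.5) = 1.010441.
D >= 0, so the roots are real: z = (-b +/- sqrt(D)) / (2a) = (-1.229 +/- 1.005207) / (0.25).
  z_1 = (-1.229 + 1.005207) / (0.25) = -0.8952,   |z_1| = 0.8952.
  z_2 = (-1.229 - 1.005207) / (0.25) = -8.9368,   |z_2| = 8.9368.
Moduli of all roots: 0.8952, 8.9368.
All moduli strictly greater than 1? No.
Verdict: Not invertible.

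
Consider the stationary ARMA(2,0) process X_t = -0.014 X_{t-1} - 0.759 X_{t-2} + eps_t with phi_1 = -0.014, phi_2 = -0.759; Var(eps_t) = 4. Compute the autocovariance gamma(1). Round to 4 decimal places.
\gamma(1) = -0.0751

Multiply the model equation by X_{t-k} and take expectations. With theta_0 = psi_0 = 1 and psi_j the MA(infinity) weights, this gives
  gamma(k) - sum_i phi_i gamma(k-i) = c_k,
  c_k = sigma^2 * sum_{j=k..q} theta_j psi_{j-k}   (c_k = 0 for k > q),
using gamma(-m) = gamma(m).
Pure AR (q = 0): c_0 = sigma^2 = 4, c_k = 0 for k >= 1.
Equations for k = 0, 1, 2 (AR order 2, c_2 = 0):
  (E0) gamma(0) = phi_1 gamma(1) + phi_2 gamma(2) + c_0
  (E1) gamma(1) = phi_1 gamma(0) + phi_2 gamma(1) + c_1
  (E2) gamma(2) = phi_1 gamma(1) + phi_2 gamma(0)
From (E1): gamma(1) = A gamma(0) + B with
  A = phi_1 / (1 - phi_2) = -0.014 / 1.759 = -0.007959,   B = c_1 / (1 - phi_2) = 0 / 1.759 = 0.
Insert (E2) into (E0): gamma(0) (1 - phi_2^2) = phi_1 (1 + phi_2) gamma(1) + c_0.
  phi_1 (1 + phi_2) = (-0.014)(0.241) = -0.003374,   1 - phi_2^2 = 0.423919.
Replace gamma(1) by A gamma(0) + B and collect gamma(0):
  gamma(0) [0.423919 - (-0.003374)(-0.007959)] = c_0 = 4
  gamma(0) * 0.423892 = 4
  gamma(0) = 4 / 0.423892 = 9.436363.
  gamma(1) = A gamma(0) = (-0.007959)(9.436363) = -0.075105.
Therefore gamma(1) = -0.0751 (to 4 decimal places).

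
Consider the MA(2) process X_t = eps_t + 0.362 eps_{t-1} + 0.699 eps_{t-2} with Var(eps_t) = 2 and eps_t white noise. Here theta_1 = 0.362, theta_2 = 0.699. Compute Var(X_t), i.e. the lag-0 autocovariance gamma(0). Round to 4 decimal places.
\gamma(0) = 3.2393

For an MA(q) process X_t = eps_t + sum_i theta_i eps_{t-i} with
Var(eps_t) = sigma^2, the variance is
  gamma(0) = sigma^2 * (1 + sum_i theta_i^2).
  sum_i theta_i^2 = (0.362)^2 + (0.699)^2 = 0.131044 + 0.488601 = 0.619645.
  gamma(0) = 2 * (1 + 0.619645) = 2 * 1.619645 = 3.23929, which rounds to 3.2393.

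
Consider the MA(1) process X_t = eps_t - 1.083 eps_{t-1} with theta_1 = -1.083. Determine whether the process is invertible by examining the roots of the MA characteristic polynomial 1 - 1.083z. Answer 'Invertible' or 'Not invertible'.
\text{Not invertible}

The MA(q) characteristic polynomial is P(z) = 1 - 1.083z.
Invertibility requires all roots to lie outside the unit circle, i.e. |z| > 1 for every root.
This is linear in z: 1 + (-1.083) z = 0  =>  z = -1/(-1.083) = 0.923361,  |z| = 0.923361.
Moduli of all roots: 0.9234.
All moduli strictly greater than 1? No.
Verdict: Not invertible.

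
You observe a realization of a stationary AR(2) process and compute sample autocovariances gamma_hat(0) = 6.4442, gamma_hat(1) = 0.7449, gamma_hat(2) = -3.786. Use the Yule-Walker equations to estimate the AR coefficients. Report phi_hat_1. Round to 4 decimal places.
\hat\phi_{1} = 0.1860

The Yule-Walker equations for an AR(p) process read, in matrix form,
  Gamma_p phi = r_p,   with   (Gamma_p)_{ij} = gamma(|i - j|),
                       (r_p)_i = gamma(i),   i,j = 1..p.
Substitute the sample gammas (Toeplitz matrix and right-hand side of size 2):
  Gamma_p = [[6.4442, 0.7449], [0.7449, 6.4442]]
  r_p     = [0.7449, -3.786]
Written out:
  6.4442 phi_1 + 0.7449 phi_2 = 0.7449
  0.7449 phi_1 + 6.4442 phi_2 = -3.786
Solve by Cramer's rule:
  det = gamma(0)^2 - gamma(1)^2 = (6.4442)^2 - (0.7449)^2 = 41.52771364 - 0.55487601 = 40.97283763
  phi_hat_1 = [gamma(1) gamma(0) - gamma(1) gamma(2)] / det = [(0.7449)(6.4442) - (0.7449)(-3.786)] / 40.97283763 = 7.62047598 / 40.97283763 = 0.186
  phi_hat_2 = [gamma(0) gamma(2) - gamma(1)^2] / det = [(6.4442)(-3.786) - (0.7449)^2] / 40.97283763 = -24.95261721 / 40.97283763 = -0.609
So phi_hat = [0.1860, -0.6090].
Therefore phi_hat_1 = 0.1860.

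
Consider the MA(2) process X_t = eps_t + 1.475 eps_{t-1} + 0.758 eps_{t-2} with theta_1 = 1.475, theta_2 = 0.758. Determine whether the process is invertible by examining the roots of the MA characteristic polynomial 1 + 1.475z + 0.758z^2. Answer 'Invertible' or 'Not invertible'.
\text{Invertible}

The MA(q) characteristic polynomial is P(z) = 1 + 1.475z + 0.758z^2.
Invertibility requires all roots to lie outside the unit circle, i.e. |z| > 1 for every root.
Set 1 + (1.475) z + (0.758) z^2 = 0, i.e. a z^2 + b z + c = 0 with a = 0.758, b = 1.475, c = 1.
Discriminant D = b^2 - 4ac = (1.475)^2 - 4*(0.758)*1 = 2.175625 - (3.032) = -0.856375.
D < 0, so the roots are the complex-conjugate pair z = (-b +/- i sqrt(-D)) / (2a) = -0.973 +/- 0.6104i.
For a conjugate pair |z|^2 = z * conj(z) = (product of roots) = c/a = 1/(0.758) = 1.319261, so |z| = sqrt(1.319261) = 1.1486 for both roots.
Moduli of all roots: 1.1486, 1.1486.
All moduli strictly greater than 1? Yes.
Verdict: Invertible.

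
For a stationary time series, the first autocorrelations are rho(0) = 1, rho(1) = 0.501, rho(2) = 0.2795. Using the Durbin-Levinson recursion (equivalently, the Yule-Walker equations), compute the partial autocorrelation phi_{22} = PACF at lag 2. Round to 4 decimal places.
\phi_{22} = 0.0380

The PACF at lag k is phi_{kk}, the last component of the solution
to the Yule-Walker system G_k phi = r_k where
  (G_k)_{ij} = rho(|i - j|), (r_k)_i = rho(i), i,j = 1..k.
Equivalently, Durbin-Levinson gives phi_{kk} iteratively:
  phi_{11} = rho(1)
  phi_{kk} = [rho(k) - sum_{j=1..k-1} phi_{k-1,j} rho(k-j)]
            / [1 - sum_{j=1..k-1} phi_{k-1,j} rho(j)],
  phi_{k,j} = phi_{k-1,j} - phi_{kk} phi_{k-1,k-j},  j = 1..k-1.
Step k = 1:
  phi_11 = rho(1) = 0.501.
Step k = 2:
  phi_22 = [rho(2) - phi_11 rho(1)] / [1 - phi_11 rho(1)] = [0.2795 - (0.501)(0.501)] / [1 - (0.501)(0.501)]
         = 0.028499 / 0.748999 = 0.038.
Therefore phi_{22} = 0.0380.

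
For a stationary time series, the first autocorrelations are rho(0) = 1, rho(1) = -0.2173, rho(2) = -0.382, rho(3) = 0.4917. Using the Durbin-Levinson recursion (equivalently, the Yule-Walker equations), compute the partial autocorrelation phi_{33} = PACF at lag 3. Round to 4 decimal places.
\phi_{33} = 0.3600

The PACF at lag k is phi_{kk}, the last component of the solution
to the Yule-Walker system G_k phi = r_k where
  (G_k)_{ij} = rho(|i - j|), (r_k)_i = rho(i), i,j = 1..k.
Equivalently, Durbin-Levinson gives phi_{kk} iteratively:
  phi_{11} = rho(1)
  phi_{kk} = [rho(k) - sum_{j=1..k-1} phi_{k-1,j} rho(k-j)]
            / [1 - sum_{j=1..k-1} phi_{k-1,j} rho(j)],
  phi_{k,j} = phi_{k-1,j} - phi_{kk} phi_{k-1,k-j},  j = 1..k-1.
Step k = 1:
  phi_11 = rho(1) = -0.2173.
Step k = 2:
  phi_22 = [rho(2) - phi_11 rho(1)] / [1 - phi_11 rho(1)] = [-0.382 - (-0.2173)(-0.2173)] / [1 - (-0.2173)(-0.2173)]
         = -0.42921929 / 0.95278071 = -0.450491.
  Update: phi_21 = phi_11 - phi_22 phi_11 = -0.2173 - (-0.450491)(-0.2173) = -0.315192.
Step k = 3:
  phi_33 = [rho(3) - phi_21 rho(2) - phi_22 rho(1)] / [1 - phi_21 rho(1) - phi_22 rho(2)]
    numerator   = 0.4917 - (-0.315192)(-0.382) - (-0.450491)(-0.2173) = 0.27340503
    denominator = 1 - (-0.315192)(-0.2173) - (-0.450491)(-0.382) = 0.75942121
  phi_33 = 0.27340503 / 0.75942121 = 0.36.
Therefore phi_{33} = 0.3600.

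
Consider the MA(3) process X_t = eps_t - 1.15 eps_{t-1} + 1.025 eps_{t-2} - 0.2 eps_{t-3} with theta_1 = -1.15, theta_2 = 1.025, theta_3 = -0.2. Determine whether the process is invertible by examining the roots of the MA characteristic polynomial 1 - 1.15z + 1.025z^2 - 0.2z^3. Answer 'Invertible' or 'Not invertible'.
\text{Invertible}

The MA(q) characteristic polynomial is P(z) = 1 - 1.15z + 1.025z^2 - 0.2z^3.
Invertibility requires all roots to lie outside the unit circle, i.e. |z| > 1 for every root.
Degree 3: look for a simple real root z0 first, then factor out (1 - z/z0) and solve the remaining quadratic.
Testing z0 = 4: P(4) = 1 + (-1.15)(4) + (1.025)(4)^2 + (-0.2)(4)^3
  = 1 + (-4.6) + (16.4) + (-12.8) = 0.  So z_0 = 4 is a root, |z_0| = 4.
Divide out the factor (1 - 0.25 z) = (1 - z/z0) (since 1/z0 = 0.25):
  P(z) = (1 - 0.25 z)(1 + (-0.9) z + (0.8) z^2)
  [check: z-coef -0.9 - (0.25) = -1.15; z^2-coef 0.8 - (0.25)(-0.9) = 1.025; z^3-coef -(0.25)(0.8) = -0.2.]
Remaining roots from the quadratic factor 1 + (-0.9) z + (0.8) z^2:
  Set 1 + (-0.9) z + (0.8) z^2 = 0, i.e. a z^2 + b z + c = 0 with a = 0.8, b = -0.9, c = 1.
  Discriminant D = b^2 - 4ac = (-0.9)^2 - 4*(0.8)*1 = 0.81 - (3.2) = -2.39.
  D < 0, so the roots are the complex-conjugate pair z = (-b +/- i sqrt(-D)) / (2a) = 0.5625 +/- 0.9662i.
  For a conjugate pair |z|^2 = z * conj(z) = (product of roots) = c/a = 1/(0.8) = 1.25, so |z| = sqrt(1.25) = 1.118 for both roots.
Moduli of all roots: 4.0000, 1.1180, 1.1180.
All moduli strictly greater than 1? Yes.
Verdict: Invertible.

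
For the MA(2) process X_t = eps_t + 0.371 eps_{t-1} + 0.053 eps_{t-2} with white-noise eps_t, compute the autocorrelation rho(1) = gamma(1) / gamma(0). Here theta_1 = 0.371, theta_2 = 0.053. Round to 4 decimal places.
\rho(1) = 0.3426

For an MA(q) process with theta_0 = 1, the autocovariance is
  gamma(k) = sigma^2 * sum_{i=0..q-k} theta_i * theta_{i+k},
and rho(k) = gamma(k) / gamma(0). Sigma^2 cancels.
  numerator   = (1)*(0.371) + (0.371)*(0.053) = 0.390663.
  denominator = (1)^2 + (0.371)^2 + (0.053)^2 = 1.14045.
  rho(1) = 0.390663 / 1.14045 = 0.3426.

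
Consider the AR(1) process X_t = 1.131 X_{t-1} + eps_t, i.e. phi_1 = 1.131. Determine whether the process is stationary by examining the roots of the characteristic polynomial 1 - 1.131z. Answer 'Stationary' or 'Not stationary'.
\text{Not stationary}

The AR(p) characteristic polynomial is P(z) = 1 - 1.131z.
Stationarity requires all roots to lie outside the unit circle, i.e. |z| > 1 for every root.
This is linear in z: 1 + (-1.131) z = 0  =>  z = -1/(-1.131) = 0.884173,  |z| = 0.884173.
Moduli of all roots: 0.8842.
All moduli strictly greater than 1? No.
Verdict: Not stationary.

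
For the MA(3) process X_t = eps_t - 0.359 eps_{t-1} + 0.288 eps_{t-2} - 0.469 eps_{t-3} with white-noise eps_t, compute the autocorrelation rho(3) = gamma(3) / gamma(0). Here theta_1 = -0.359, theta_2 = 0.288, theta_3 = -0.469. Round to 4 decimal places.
\rho(3) = -0.3276

For an MA(q) process with theta_0 = 1, the autocovariance is
  gamma(k) = sigma^2 * sum_{i=0..q-k} theta_i * theta_{i+k},
and rho(k) = gamma(k) / gamma(0). Sigma^2 cancels.
  numerator   = (1)*(-0.469) = -0.469.
  denominator = (1)^2 + (-0.359)^2 + (0.288)^2 + (-0.469)^2 = 1.431786.
  rho(3) = -0.469 / 1.431786 = -0.3276.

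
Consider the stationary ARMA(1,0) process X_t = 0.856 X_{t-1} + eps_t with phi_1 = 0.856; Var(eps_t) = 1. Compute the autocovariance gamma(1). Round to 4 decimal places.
\gamma(1) = 3.2028

Multiply the model equation by X_{t-k} and take expectations. With theta_0 = psi_0 = 1 and psi_j the MA(infinity) weights, this gives
  gamma(k) - sum_i phi_i gamma(k-i) = c_k,
  c_k = sigma^2 * sum_{j=k..q} theta_j psi_{j-k}   (c_k = 0 for k > q),
using gamma(-m) = gamma(m).
Pure AR (q = 0): c_0 = sigma^2 = 1, c_k = 0 for k >= 1.
Equations for k = 0 and k = 1 (AR order 1):
  gamma(0) = phi_1 gamma(1) + c_0
  gamma(1) = phi_1 gamma(0) + c_1
Substituting the second into the first: gamma(0) (1 - phi_1^2) = c_0 + phi_1 c_1, so
  gamma(0) = c_0 / (1 - phi_1^2) = 1 / (1 - (0.856)^2) = 1 / 0.267264 = 3.741619.
  gamma(1) = phi_1 gamma(0) = (0.856)(3.741619) = 3.202826.
Therefore gamma(1) = 3.2028 (to 4 decimal places).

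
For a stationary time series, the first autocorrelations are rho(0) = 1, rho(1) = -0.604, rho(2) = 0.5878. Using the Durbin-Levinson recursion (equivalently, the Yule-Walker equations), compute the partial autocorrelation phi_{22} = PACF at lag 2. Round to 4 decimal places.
\phi_{22} = 0.3511

The PACF at lag k is phi_{kk}, the last component of the solution
to the Yule-Walker system G_k phi = r_k where
  (G_k)_{ij} = rho(|i - j|), (r_k)_i = rho(i), i,j = 1..k.
Equivalently, Durbin-Levinson gives phi_{kk} iteratively:
  phi_{11} = rho(1)
  phi_{kk} = [rho(k) - sum_{j=1..k-1} phi_{k-1,j} rho(k-j)]
            / [1 - sum_{j=1..k-1} phi_{k-1,j} rho(j)],
  phi_{k,j} = phi_{k-1,j} - phi_{kk} phi_{k-1,k-j},  j = 1..k-1.
Step k = 1:
  phi_11 = rho(1) = -0.604.
Step k = 2:
  phi_22 = [rho(2) - phi_11 rho(1)] / [1 - phi_11 rho(1)] = [0.5878 - (-0.604)(-0.604)] / [1 - (-0.604)(-0.604)]
         = 0.222984 / 0.635184 = 0.3511.
Therefore phi_{22} = 0.3511.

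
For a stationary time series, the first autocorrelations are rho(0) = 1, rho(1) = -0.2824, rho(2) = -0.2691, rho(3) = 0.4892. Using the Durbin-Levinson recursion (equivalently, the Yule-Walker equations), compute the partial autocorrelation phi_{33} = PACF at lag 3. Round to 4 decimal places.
\phi_{33} = 0.3520

The PACF at lag k is phi_{kk}, the last component of the solution
to the Yule-Walker system G_k phi = r_k where
  (G_k)_{ij} = rho(|i - j|), (r_k)_i = rho(i), i,j = 1..k.
Equivalently, Durbin-Levinson gives phi_{kk} iteratively:
  phi_{11} = rho(1)
  phi_{kk} = [rho(k) - sum_{j=1..k-1} phi_{k-1,j} rho(k-j)]
            / [1 - sum_{j=1..k-1} phi_{k-1,j} rho(j)],
  phi_{k,j} = phi_{k-1,j} - phi_{kk} phi_{k-1,k-j},  j = 1..k-1.
Step k = 1:
  phi_11 = rho(1) = -0.2824.
Step k = 2:
  phi_22 = [rho(2) - phi_11 rho(1)] / [1 - phi_11 rho(1)] = [-0.2691 - (-0.2824)(-0.2824)] / [1 - (-0.2824)(-0.2824)]
         = -0.34884976 / 0.92025024 = -0.379081.
  Update: phi_21 = phi_11 - phi_22 phi_11 = -0.2824 - (-0.379081)(-0.2824) = -0.389453.
Step k = 3:
  phi_33 = [rho(3) - phi_21 rho(2) - phi_22 rho(1)] / [1 - phi_21 rho(1) - phi_22 rho(2)]
    numerator   = 0.4892 - (-0.389453)(-0.2691) - (-0.379081)(-0.2824) = 0.27734572
    denominator = 1 - (-0.389453)(-0.2824) - (-0.379081)(-0.2691) = 0.78800778
  phi_33 = 0.27734572 / 0.78800778 = 0.352.
Therefore phi_{33} = 0.3520.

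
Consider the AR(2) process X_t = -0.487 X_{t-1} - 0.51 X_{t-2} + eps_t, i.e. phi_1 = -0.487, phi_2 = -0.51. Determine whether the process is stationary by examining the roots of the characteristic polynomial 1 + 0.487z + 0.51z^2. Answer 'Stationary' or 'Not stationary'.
\text{Stationary}

The AR(p) characteristic polynomial is P(z) = 1 + 0.487z + 0.51z^2.
Stationarity requires all roots to lie outside the unit circle, i.e. |z| > 1 for every root.
Set 1 + (0.487) z + (0.51) z^2 = 0, i.e. a z^2 + b z + c = 0 with a = 0.51, b = 0.487, c = 1.
Discriminant D = b^2 - 4ac = (0.487)^2 - 4*(0.51)*1 = 0.237169 - (2.04) = -1.802831.
D < 0, so the roots are the complex-conjugate pair z = (-b +/- i sqrt(-D)) / (2a) = -0.4775 +/- 1.3164i.
For a conjugate pair |z|^2 = z * conj(z) = (product of roots) = c/a = 1/(0.51) = 1.960784, so |z| = sqrt(1.960784) = 1.4003 for both roots.
Moduli of all roots: 1.4003, 1.4003.
All moduli strictly greater than 1? Yes.
Verdict: Stationary.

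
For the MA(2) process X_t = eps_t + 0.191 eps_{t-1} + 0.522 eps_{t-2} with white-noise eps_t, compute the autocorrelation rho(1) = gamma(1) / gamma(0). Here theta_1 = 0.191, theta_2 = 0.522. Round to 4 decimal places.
\rho(1) = 0.2221

For an MA(q) process with theta_0 = 1, the autocovariance is
  gamma(k) = sigma^2 * sum_{i=0..q-k} theta_i * theta_{i+k},
and rho(k) = gamma(k) / gamma(0). Sigma^2 cancels.
  numerator   = (1)*(0.191) + (0.191)*(0.522) = 0.290702.
  denominator = (1)^2 + (0.191)^2 + (0.522)^2 = 1.308965.
  rho(1) = 0.290702 / 1.308965 = 0.2221.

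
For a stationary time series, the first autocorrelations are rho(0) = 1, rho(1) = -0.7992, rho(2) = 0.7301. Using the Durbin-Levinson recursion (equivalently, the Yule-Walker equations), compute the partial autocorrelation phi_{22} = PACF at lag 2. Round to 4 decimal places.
\phi_{22} = 0.2529

The PACF at lag k is phi_{kk}, the last component of the solution
to the Yule-Walker system G_k phi = r_k where
  (G_k)_{ij} = rho(|i - j|), (r_k)_i = rho(i), i,j = 1..k.
Equivalently, Durbin-Levinson gives phi_{kk} iteratively:
  phi_{11} = rho(1)
  phi_{kk} = [rho(k) - sum_{j=1..k-1} phi_{k-1,j} rho(k-j)]
            / [1 - sum_{j=1..k-1} phi_{k-1,j} rho(j)],
  phi_{k,j} = phi_{k-1,j} - phi_{kk} phi_{k-1,k-j},  j = 1..k-1.
Step k = 1:
  phi_11 = rho(1) = -0.7992.
Step k = 2:
  phi_22 = [rho(2) - phi_11 rho(1)] / [1 - phi_11 rho(1)] = [0.7301 - (-0.7992)(-0.7992)] / [1 - (-0.7992)(-0.7992)]
         = 0.09137936 / 0.36127936 = 0.2529.
Therefore phi_{22} = 0.2529.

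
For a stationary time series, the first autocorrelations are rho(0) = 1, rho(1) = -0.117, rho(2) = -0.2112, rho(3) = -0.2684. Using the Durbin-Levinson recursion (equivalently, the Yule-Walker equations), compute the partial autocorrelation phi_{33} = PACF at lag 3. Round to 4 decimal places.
\phi_{33} = -0.3480

The PACF at lag k is phi_{kk}, the last component of the solution
to the Yule-Walker system G_k phi = r_k where
  (G_k)_{ij} = rho(|i - j|), (r_k)_i = rho(i), i,j = 1..k.
Equivalently, Durbin-Levinson gives phi_{kk} iteratively:
  phi_{11} = rho(1)
  phi_{kk} = [rho(k) - sum_{j=1..k-1} phi_{k-1,j} rho(k-j)]
            / [1 - sum_{j=1..k-1} phi_{k-1,j} rho(j)],
  phi_{k,j} = phi_{k-1,j} - phi_{kk} phi_{k-1,k-j},  j = 1..k-1.
Step k = 1:
  phi_11 = rho(1) = -0.117.
Step k = 2:
  phi_22 = [rho(2) - phi_11 rho(1)] / [1 - phi_11 rho(1)] = [-0.2112 - (-0.117)(-0.117)] / [1 - (-0.117)(-0.117)]
         = -0.224889 / 0.986311 = -0.22801.
  Update: phi_21 = phi_11 - phi_22 phi_11 = -0.117 - (-0.22801)(-0.117) = -0.143677.
Step k = 3:
  phi_33 = [rho(3) - phi_21 rho(2) - phi_22 rho(1)] / [1 - phi_21 rho(1) - phi_22 rho(2)]
    numerator   = -0.2684 - (-0.143677)(-0.2112) - (-0.22801)(-0.117) = -0.32542182
    denominator = 1 - (-0.143677)(-0.117) - (-0.22801)(-0.2112) = 0.93503401
  phi_33 = -0.32542182 / 0.93503401 = -0.348.
Therefore phi_{33} = -0.3480.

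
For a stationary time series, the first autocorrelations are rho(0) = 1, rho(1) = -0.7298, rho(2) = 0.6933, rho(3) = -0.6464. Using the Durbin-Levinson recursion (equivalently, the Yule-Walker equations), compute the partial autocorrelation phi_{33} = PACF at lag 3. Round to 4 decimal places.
\phi_{33} = -0.1540

The PACF at lag k is phi_{kk}, the last component of the solution
to the Yule-Walker system G_k phi = r_k where
  (G_k)_{ij} = rho(|i - j|), (r_k)_i = rho(i), i,j = 1..k.
Equivalently, Durbin-Levinson gives phi_{kk} iteratively:
  phi_{11} = rho(1)
  phi_{kk} = [rho(k) - sum_{j=1..k-1} phi_{k-1,j} rho(k-j)]
            / [1 - sum_{j=1..k-1} phi_{k-1,j} rho(j)],
  phi_{k,j} = phi_{k-1,j} - phi_{kk} phi_{k-1,k-j},  j = 1..k-1.
Step k = 1:
  phi_11 = rho(1) = -0.7298.
Step k = 2:
  phi_22 = [rho(2) - phi_11 rho(1)] / [1 - phi_11 rho(1)] = [0.6933 - (-0.7298)(-0.7298)] / [1 - (-0.7298)(-0.7298)]
         = 0.16069196 / 0.46739196 = 0.343806.
  Update: phi_21 = phi_11 - phi_22 phi_11 = -0.7298 - (0.343806)(-0.7298) = -0.478891.
Step k = 3:
  phi_33 = [rho(3) - phi_21 rho(2) - phi_22 rho(1)] / [1 - phi_21 rho(1) - phi_22 rho(2)]
    numerator   = -0.6464 - (-0.478891)(0.6933) - (0.343806)(-0.7298) = -0.06347578
    denominator = 1 - (-0.478891)(-0.7298) - (0.343806)(0.6933) = 0.41214517
  phi_33 = -0.06347578 / 0.41214517 = -0.154.
Therefore phi_{33} = -0.1540.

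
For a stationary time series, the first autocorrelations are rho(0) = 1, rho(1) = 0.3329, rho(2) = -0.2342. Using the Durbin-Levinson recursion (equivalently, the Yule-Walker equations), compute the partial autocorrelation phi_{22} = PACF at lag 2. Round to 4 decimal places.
\phi_{22} = -0.3880

The PACF at lag k is phi_{kk}, the last component of the solution
to the Yule-Walker system G_k phi = r_k where
  (G_k)_{ij} = rho(|i - j|), (r_k)_i = rho(i), i,j = 1..k.
Equivalently, Durbin-Levinson gives phi_{kk} iteratively:
  phi_{11} = rho(1)
  phi_{kk} = [rho(k) - sum_{j=1..k-1} phi_{k-1,j} rho(k-j)]
            / [1 - sum_{j=1..k-1} phi_{k-1,j} rho(j)],
  phi_{k,j} = phi_{k-1,j} - phi_{kk} phi_{k-1,k-j},  j = 1..k-1.
Step k = 1:
  phi_11 = rho(1) = 0.3329.
Step k = 2:
  phi_22 = [rho(2) - phi_11 rho(1)] / [1 - phi_11 rho(1)] = [-0.2342 - (0.3329)(0.3329)] / [1 - (0.3329)(0.3329)]
         = -0.34502241 / 0.88917759 = -0.388.
Therefore phi_{22} = -0.3880.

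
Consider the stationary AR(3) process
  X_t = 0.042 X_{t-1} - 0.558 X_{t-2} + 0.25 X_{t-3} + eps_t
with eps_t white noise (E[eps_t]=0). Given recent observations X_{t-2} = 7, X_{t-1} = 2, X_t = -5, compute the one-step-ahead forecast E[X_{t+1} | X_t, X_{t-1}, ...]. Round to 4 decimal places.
E[X_{t+1} \mid \mathcal F_t] = 0.4240

For an AR(p) model X_t = c + sum_i phi_i X_{t-i} + eps_t, the
one-step-ahead conditional mean is
  E[X_{t+1} | X_t, ...] = c + sum_i phi_i X_{t+1-i}.
Substitute known values:
  E[X_{t+1} | ...] = (0.042) * (-5) + (-0.558) * (2) + (0.25) * (7)
                   = 0.4240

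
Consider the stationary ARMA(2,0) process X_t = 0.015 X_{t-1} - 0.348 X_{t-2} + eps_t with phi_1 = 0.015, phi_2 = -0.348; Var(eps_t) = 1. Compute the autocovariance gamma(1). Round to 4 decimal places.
\gamma(1) = 0.0127

Multiply the model equation by X_{t-k} and take expectations. With theta_0 = psi_0 = 1 and psi_j the MA(infinity) weights, this gives
  gamma(k) - sum_i phi_i gamma(k-i) = c_k,
  c_k = sigma^2 * sum_{j=k..q} theta_j psi_{j-k}   (c_k = 0 for k > q),
using gamma(-m) = gamma(m).
Pure AR (q = 0): c_0 = sigma^2 = 1, c_k = 0 for k >= 1.
Equations for k = 0, 1, 2 (AR order 2, c_2 = 0):
  (E0) gamma(0) = phi_1 gamma(1) + phi_2 gamma(2) + c_0
  (E1) gamma(1) = phi_1 gamma(0) + phi_2 gamma(1) + c_1
  (E2) gamma(2) = phi_1 gamma(1) + phi_2 gamma(0)
From (E1): gamma(1) = A gamma(0) + B with
  A = phi_1 / (1 - phi_2) = 0.015 / 1.348 = 0.011128,   B = c_1 / (1 - phi_2) = 0 / 1.348 = 0.
Insert (E2) into (E0): gamma(0) (1 - phi_2^2) = phi_1 (1 + phi_2) gamma(1) + c_0.
  phi_1 (1 + phi_2) = (0.015)(0.652) = 0.00978,   1 - phi_2^2 = 0.878896.
Replace gamma(1) by A gamma(0) + B and collect gamma(0):
  gamma(0) [0.878896 - (0.00978)(0.011128)] = c_0 = 1
  gamma(0) * 0.878787 = 1
  gamma(0) = 1 / 0.878787 = 1.137932.
  gamma(1) = A gamma(0) = (0.011128)(1.137932) = 0.012662.
Therefore gamma(1) = 0.0127 (to 4 decimal places).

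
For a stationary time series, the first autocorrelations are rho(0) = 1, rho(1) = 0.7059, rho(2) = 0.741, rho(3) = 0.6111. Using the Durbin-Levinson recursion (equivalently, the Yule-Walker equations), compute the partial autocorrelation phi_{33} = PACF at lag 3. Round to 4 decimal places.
\phi_{33} = -0.0011

The PACF at lag k is phi_{kk}, the last component of the solution
to the Yule-Walker system G_k phi = r_k where
  (G_k)_{ij} = rho(|i - j|), (r_k)_i = rho(i), i,j = 1..k.
Equivalently, Durbin-Levinson gives phi_{kk} iteratively:
  phi_{11} = rho(1)
  phi_{kk} = [rho(k) - sum_{j=1..k-1} phi_{k-1,j} rho(k-j)]
            / [1 - sum_{j=1..k-1} phi_{k-1,j} rho(j)],
  phi_{k,j} = phi_{k-1,j} - phi_{kk} phi_{k-1,k-j},  j = 1..k-1.
Step k = 1:
  phi_11 = rho(1) = 0.7059.
Step k = 2:
  phi_22 = [rho(2) - phi_11 rho(1)] / [1 - phi_11 rho(1)] = [0.741 - (0.7059)(0.7059)] / [1 - (0.7059)(0.7059)]
         = 0.24270519 / 0.50170519 = 0.483761.
  Update: phi_21 = phi_11 - phi_22 phi_11 = 0.7059 - (0.483761)(0.7059) = 0.364413.
Step k = 3:
  phi_33 = [rho(3) - phi_21 rho(2) - phi_22 rho(1)] / [1 - phi_21 rho(1) - phi_22 rho(2)]
    numerator   = 0.6111 - (0.364413)(0.741) - (0.483761)(0.7059) = -0.00041693
    denominator = 1 - (0.364413)(0.7059) - (0.483761)(0.741) = 0.38429399
  phi_33 = -0.00041693 / 0.38429399 = -0.0011.
Therefore phi_{33} = -0.0011.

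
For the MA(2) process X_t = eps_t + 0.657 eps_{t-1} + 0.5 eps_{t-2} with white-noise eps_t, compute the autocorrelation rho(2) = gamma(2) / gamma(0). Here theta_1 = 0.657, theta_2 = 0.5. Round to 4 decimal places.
\rho(2) = 0.2973

For an MA(q) process with theta_0 = 1, the autocovariance is
  gamma(k) = sigma^2 * sum_{i=0..q-k} theta_i * theta_{i+k},
and rho(k) = gamma(k) / gamma(0). Sigma^2 cancels.
  numerator   = (1)*(0.5) = 0.5.
  denominator = (1)^2 + (0.657)^2 + (0.5)^2 = 1.681649.
  rho(2) = 0.5 / 1.681649 = 0.2973.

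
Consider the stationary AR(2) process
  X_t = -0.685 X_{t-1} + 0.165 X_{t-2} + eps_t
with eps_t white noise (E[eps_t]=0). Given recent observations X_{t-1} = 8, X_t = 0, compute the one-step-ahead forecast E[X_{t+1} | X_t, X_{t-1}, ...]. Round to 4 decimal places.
E[X_{t+1} \mid \mathcal F_t] = 1.3200

For an AR(p) model X_t = c + sum_i phi_i X_{t-i} + eps_t, the
one-step-ahead conditional mean is
  E[X_{t+1} | X_t, ...] = c + sum_i phi_i X_{t+1-i}.
Substitute known values:
  E[X_{t+1} | ...] = (-0.685) * (0) + (0.165) * (8)
                   = 1.3200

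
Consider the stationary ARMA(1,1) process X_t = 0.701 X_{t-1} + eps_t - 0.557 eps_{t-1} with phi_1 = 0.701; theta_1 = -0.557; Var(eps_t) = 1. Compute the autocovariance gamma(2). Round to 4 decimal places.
\gamma(2) = 0.1210

Multiply the model equation by X_{t-k} and take expectations. With theta_0 = psi_0 = 1 and psi_j the MA(infinity) weights, this gives
  gamma(k) - sum_i phi_i gamma(k-i) = c_k,
  c_k = sigma^2 * sum_{j=k..q} theta_j psi_{j-k}   (c_k = 0 for k > q),
using gamma(-m) = gamma(m).
psi-weights needed (psi_j = theta_j + sum_i phi_i psi_{j-i}):
  psi_1 = theta_1 + phi_1 = -0.557 + (0.701) = 0.144
Right-hand sides:
  c_0 = sigma^2 (1 + theta_1 psi_1) = 1 * (1 + (-0.557)(0.144)) = 1 * 0.919792 = 0.919792
  c_1 = sigma^2 theta_1 = 1 * (-0.557) = -0.557
  c_2 = 0
Equations for k = 0 and k = 1 (AR order 1):
  gamma(0) = phi_1 gamma(1) + c_0
  gamma(1) = phi_1 gamma(0) + c_1
Substituting the second into the first: gamma(0) (1 - phi_1^2) = c_0 + phi_1 c_1, so
  gamma(0) = (c_0 + phi_1 c_1) / (1 - phi_1^2) = (0.919792 + (0.701)(-0.557)) / (1 - (0.701)^2) = 0.529335 / 0.508599 = 1.040771.
  gamma(1) = phi_1 gamma(0) + c_1 = (0.701)(1.040771) + (-0.557) = 0.17258.
For k = 2 (> q): gamma(2) = phi_1 gamma(1) = (0.701)(0.17258) = 0.120979.
Therefore gamma(2) = 0.1210 (to 4 decimal places).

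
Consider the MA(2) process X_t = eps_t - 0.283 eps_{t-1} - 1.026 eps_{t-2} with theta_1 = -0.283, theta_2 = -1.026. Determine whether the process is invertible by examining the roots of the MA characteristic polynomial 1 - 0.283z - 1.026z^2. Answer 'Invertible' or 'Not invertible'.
\text{Not invertible}

The MA(q) characteristic polynomial is P(z) = 1 - 0.283z - 1.026z^2.
Invertibility requires all roots to lie outside the unit circle, i.e. |z| > 1 for every root.
Set 1 + (-0.283) z + (-1.026) z^2 = 0, i.e. a z^2 + b z + c = 0 with a = -1.026, b = -0.283, c = 1.
Discriminant D = b^2 - 4ac = (-0.283)^2 - 4*(-1.026)*1 = 0.080089 - (-4.104) = 4.184089.
D >= 0, so the roots are real: z = (-b +/- sqrt(D)) / (2a) = (0.283 +/- 2.045505) / (-2.052).
  z_1 = (0.283 + 2.045505) / (-2.052) = -1.1347,   |z_1| = 1.1347.
  z_2 = (0.283 - 2.045505) / (-2.052) = 0.8589,   |z_2| = 0.8589.
Moduli of all roots: 1.1347, 0.8589.
All moduli strictly greater than 1? No.
Verdict: Not invertible.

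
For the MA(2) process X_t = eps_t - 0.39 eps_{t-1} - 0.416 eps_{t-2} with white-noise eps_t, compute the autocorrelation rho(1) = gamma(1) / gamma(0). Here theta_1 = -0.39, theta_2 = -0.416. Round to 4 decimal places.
\rho(1) = -0.1719

For an MA(q) process with theta_0 = 1, the autocovariance is
  gamma(k) = sigma^2 * sum_{i=0..q-k} theta_i * theta_{i+k},
and rho(k) = gamma(k) / gamma(0). Sigma^2 cancels.
  numerator   = (1)*(-0.39) + (-0.39)*(-0.416) = -0.22776.
  denominator = (1)^2 + (-0.39)^2 + (-0.416)^2 = 1.325156.
  rho(1) = -0.22776 / 1.325156 = -0.1719.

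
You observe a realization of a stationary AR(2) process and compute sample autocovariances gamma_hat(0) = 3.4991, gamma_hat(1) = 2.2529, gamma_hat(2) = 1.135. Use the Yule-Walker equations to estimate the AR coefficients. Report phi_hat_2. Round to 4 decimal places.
\hat\phi_{2} = -0.1540

The Yule-Walker equations for an AR(p) process read, in matrix form,
  Gamma_p phi = r_p,   with   (Gamma_p)_{ij} = gamma(|i - j|),
                       (r_p)_i = gamma(i),   i,j = 1..p.
Substitute the sample gammas (Toeplitz matrix and right-hand side of size 2):
  Gamma_p = [[3.4991, 2.2529], [2.2529, 3.4991]]
  r_p     = [2.2529, 1.135]
Written out:
  3.4991 phi_1 + 2.2529 phi_2 = 2.2529
  2.2529 phi_1 + 3.4991 phi_2 = 1.135
Solve by Cramer's rule:
  det = gamma(0)^2 - gamma(1)^2 = (3.4991)^2 - (2.2529)^2 = 12.24370081 - 5.07555841 = 7.1681424
  phi_hat_1 = [gamma(1) gamma(0) - gamma(1) gamma(2)] / det = [(2.2529)(3.4991) - (2.2529)(1.135)] / 7.1681424 = 5.32608089 / 7.1681424 = 0.743
  phi_hat_2 = [gamma(0) gamma(2) - gamma(1)^2] / det = [(3.4991)(1.135) - (2.2529)^2] / 7.1681424 = -1.10407991 / 7.1681424 = -0.154
So phi_hat = [0.7430, -0.1540].
Therefore phi_hat_2 = -0.1540.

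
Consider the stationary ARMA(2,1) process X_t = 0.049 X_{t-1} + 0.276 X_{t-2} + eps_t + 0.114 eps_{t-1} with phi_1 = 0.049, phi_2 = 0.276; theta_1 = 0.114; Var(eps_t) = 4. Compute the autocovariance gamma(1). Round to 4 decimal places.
\gamma(1) = 0.9326

Multiply the model equation by X_{t-k} and take expectations. With theta_0 = psi_0 = 1 and psi_j the MA(infinity) weights, this gives
  gamma(k) - sum_i phi_i gamma(k-i) = c_k,
  c_k = sigma^2 * sum_{j=k..q} theta_j psi_{j-k}   (c_k = 0 for k > q),
using gamma(-m) = gamma(m).
psi-weights needed (psi_j = theta_j + sum_i phi_i psi_{j-i}):
  psi_1 = theta_1 + phi_1 = 0.114 + (0.049) = 0.163
Right-hand sides:
  c_0 = sigma^2 (1 + theta_1 psi_1) = 4 * (1 + (0.114)(0.163)) = 4 * 1.018582 = 4.074328
  c_1 = sigma^2 theta_1 = 4 * (0.114) = 0.456
  c_2 = 0
Equations for k = 0, 1, 2 (AR order 2, c_2 = 0):
  (E0) gamma(0) = phi_1 gamma(1) + phi_2 gamma(2) + c_0
  (E1) gamma(1) = phi_1 gamma(0) + phi_2 gamma(1) + c_1
  (E2) gamma(2) = phi_1 gamma(1) + phi_2 gamma(0)
From (E1): gamma(1) = A gamma(0) + B with
  A = phi_1 / (1 - phi_2) = 0.049 / 0.724 = 0.06768,   B = c_1 / (1 - phi_2) = 0.456 / 0.724 = 0.629834.
Insert (E2) into (E0): gamma(0) (1 - phi_2^2) = phi_1 (1 + phi_2) gamma(1) + c_0.
  phi_1 (1 + phi_2) = (0.049)(1.276) = 0.062524,   1 - phi_2^2 = 0.923824.
Replace gamma(1) by A gamma(0) + B and collect gamma(0):
  gamma(0) [0.923824 - (0.062524)(0.06768)] = (0.062524)(0.629834) + 4.074328
  gamma(0) * 0.919592 = 4.113708
  gamma(0) = 4.113708 / 0.919592 = 4.473403.
  gamma(1) = A gamma(0) + B = (0.06768)(4.473403) + (0.629834) = 0.932592.
Therefore gamma(1) = 0.9326 (to 4 decimal places).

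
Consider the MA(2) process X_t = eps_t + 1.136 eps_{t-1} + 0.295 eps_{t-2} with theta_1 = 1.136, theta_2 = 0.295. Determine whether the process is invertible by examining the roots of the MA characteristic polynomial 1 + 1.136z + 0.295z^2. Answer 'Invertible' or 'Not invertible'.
\text{Invertible}

The MA(q) characteristic polynomial is P(z) = 1 + 1.136z + 0.295z^2.
Invertibility requires all roots to lie outside the unit circle, i.e. |z| > 1 for every root.
Set 1 + (1.136) z + (0.295) z^2 = 0, i.e. a z^2 + b z + c = 0 with a = 0.295, b = 1.136, c = 1.
Discriminant D = b^2 - 4ac = (1.136)^2 - 4*(0.295)*1 = 1.290496 - (1.18) = 0.110496.
D >= 0, so the roots are real: z = (-b +/- sqrt(D)) / (2a) = (-1.136 +/- 0.332409) / (0.59).
  z_1 = (-1.136 + 0.332409) / (0.59) = -1.362,   |z_1| = 1.362.
  z_2 = (-1.136 - 0.332409) / (0.59) = -2.4888,   |z_2| = 2.4888.
Moduli of all roots: 1.3620, 2.4888.
All moduli strictly greater than 1? Yes.
Verdict: Invertible.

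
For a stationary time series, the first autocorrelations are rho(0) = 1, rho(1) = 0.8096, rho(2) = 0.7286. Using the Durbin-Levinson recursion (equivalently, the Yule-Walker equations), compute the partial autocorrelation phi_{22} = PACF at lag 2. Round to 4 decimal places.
\phi_{22} = 0.2123

The PACF at lag k is phi_{kk}, the last component of the solution
to the Yule-Walker system G_k phi = r_k where
  (G_k)_{ij} = rho(|i - j|), (r_k)_i = rho(i), i,j = 1..k.
Equivalently, Durbin-Levinson gives phi_{kk} iteratively:
  phi_{11} = rho(1)
  phi_{kk} = [rho(k) - sum_{j=1..k-1} phi_{k-1,j} rho(k-j)]
            / [1 - sum_{j=1..k-1} phi_{k-1,j} rho(j)],
  phi_{k,j} = phi_{k-1,j} - phi_{kk} phi_{k-1,k-j},  j = 1..k-1.
Step k = 1:
  phi_11 = rho(1) = 0.8096.
Step k = 2:
  phi_22 = [rho(2) - phi_11 rho(1)] / [1 - phi_11 rho(1)] = [0.7286 - (0.8096)(0.8096)] / [1 - (0.8096)(0.8096)]
         = 0.07314784 / 0.34454784 = 0.2123.
Therefore phi_{22} = 0.2123.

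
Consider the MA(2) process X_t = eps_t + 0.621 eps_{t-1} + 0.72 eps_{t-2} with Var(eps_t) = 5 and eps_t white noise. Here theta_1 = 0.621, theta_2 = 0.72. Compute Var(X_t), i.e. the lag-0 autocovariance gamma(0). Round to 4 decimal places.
\gamma(0) = 9.5202

For an MA(q) process X_t = eps_t + sum_i theta_i eps_{t-i} with
Var(eps_t) = sigma^2, the variance is
  gamma(0) = sigma^2 * (1 + sum_i theta_i^2).
  sum_i theta_i^2 = (0.621)^2 + (0.72)^2 = 0.385641 + 0.5184 = 0.904041.
  gamma(0) = 5 * (1 + 0.904041) = 5 * 1.904041 = 9.520205, which rounds to 9.5202.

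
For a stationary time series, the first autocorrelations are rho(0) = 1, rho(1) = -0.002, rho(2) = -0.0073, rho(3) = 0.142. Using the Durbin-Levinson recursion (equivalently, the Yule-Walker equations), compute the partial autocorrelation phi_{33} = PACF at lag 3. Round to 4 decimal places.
\phi_{33} = 0.1420

The PACF at lag k is phi_{kk}, the last component of the solution
to the Yule-Walker system G_k phi = r_k where
  (G_k)_{ij} = rho(|i - j|), (r_k)_i = rho(i), i,j = 1..k.
Equivalently, Durbin-Levinson gives phi_{kk} iteratively:
  phi_{11} = rho(1)
  phi_{kk} = [rho(k) - sum_{j=1..k-1} phi_{k-1,j} rho(k-j)]
            / [1 - sum_{j=1..k-1} phi_{k-1,j} rho(j)],
  phi_{k,j} = phi_{k-1,j} - phi_{kk} phi_{k-1,k-j},  j = 1..k-1.
Step k = 1:
  phi_11 = rho(1) = -0.002.
Step k = 2:
  phi_22 = [rho(2) - phi_11 rho(1)] / [1 - phi_11 rho(1)] = [-0.0073 - (-0.002)(-0.002)] / [1 - (-0.002)(-0.002)]
         = -0.007304 / 0.999996 = -0.007304.
  Update: phi_21 = phi_11 - phi_22 phi_11 = -0.002 - (-0.007304)(-0.002) = -0.002015.
Step k = 3:
  phi_33 = [rho(3) - phi_21 rho(2) - phi_22 rho(1)] / [1 - phi_21 rho(1) - phi_22 rho(2)]
    numerator   = 0.142 - (-0.002015)(-0.0073) - (-0.007304)(-0.002) = 0.14197069
    denominator = 1 - (-0.002015)(-0.002) - (-0.007304)(-0.0073) = 0.99994265
  phi_33 = 0.14197069 / 0.99994265 = 0.142.
Therefore phi_{33} = 0.1420.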